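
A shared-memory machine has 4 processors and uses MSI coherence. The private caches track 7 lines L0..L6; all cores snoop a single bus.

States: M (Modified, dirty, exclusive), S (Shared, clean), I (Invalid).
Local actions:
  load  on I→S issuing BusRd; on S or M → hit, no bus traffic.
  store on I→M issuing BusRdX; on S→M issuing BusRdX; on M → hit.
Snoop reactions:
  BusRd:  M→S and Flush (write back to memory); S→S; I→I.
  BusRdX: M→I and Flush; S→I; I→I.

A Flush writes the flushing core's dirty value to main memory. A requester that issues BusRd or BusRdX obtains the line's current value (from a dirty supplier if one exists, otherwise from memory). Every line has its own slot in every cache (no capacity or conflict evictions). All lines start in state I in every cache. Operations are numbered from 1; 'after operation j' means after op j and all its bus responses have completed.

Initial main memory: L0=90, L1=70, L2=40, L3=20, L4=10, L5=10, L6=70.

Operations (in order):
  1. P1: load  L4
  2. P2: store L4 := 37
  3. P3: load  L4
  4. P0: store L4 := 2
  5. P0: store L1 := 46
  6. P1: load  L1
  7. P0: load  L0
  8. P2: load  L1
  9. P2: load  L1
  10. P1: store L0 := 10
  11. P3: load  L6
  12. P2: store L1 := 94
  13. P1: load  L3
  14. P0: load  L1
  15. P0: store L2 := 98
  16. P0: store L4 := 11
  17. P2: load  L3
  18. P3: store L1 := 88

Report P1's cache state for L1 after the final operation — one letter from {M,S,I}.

  op1 P1: load  L4 → I/S/I/I on L4; bus BusRd; mem=10
  op2 P2: store L4 := 37 → I/I/M/I on L4; bus BusRdX; mem=10
  op3 P3: load  L4 → I/I/S/S on L4; bus BusRd Flush; mem=37
  op4 P0: store L4 := 2 → M/I/I/I on L4; bus BusRdX; mem=37
  op5 P0: store L1 := 46 → M/I/I/I on L1; bus BusRdX; mem=70
  op6 P1: load  L1 → S/S/I/I on L1; bus BusRd Flush; mem=46
  op7 P0: load  L0 → S/I/I/I on L0; bus BusRd; mem=90
  op8 P2: load  L1 → S/S/S/I on L1; bus BusRd; mem=46
  op9 P2: load  L1 → S/S/S/I on L1; bus (none); mem=46
  op10 P1: store L0 := 10 → I/M/I/I on L0; bus BusRdX; mem=90
  op11 P3: load  L6 → I/I/I/S on L6; bus BusRd; mem=70
  op12 P2: store L1 := 94 → I/I/M/I on L1; bus BusRdX; mem=46
  op13 P1: load  L3 → I/S/I/I on L3; bus BusRd; mem=20
  op14 P0: load  L1 → S/I/S/I on L1; bus BusRd Flush; mem=94
  op15 P0: store L2 := 98 → M/I/I/I on L2; bus BusRdX; mem=40
  op16 P0: store L4 := 11 → M/I/I/I on L4; bus (none); mem=37
  op17 P2: load  L3 → I/S/S/I on L3; bus BusRd; mem=20
  op18 P3: store L1 := 88 → I/I/I/M on L1; bus BusRdX; mem=94

state = I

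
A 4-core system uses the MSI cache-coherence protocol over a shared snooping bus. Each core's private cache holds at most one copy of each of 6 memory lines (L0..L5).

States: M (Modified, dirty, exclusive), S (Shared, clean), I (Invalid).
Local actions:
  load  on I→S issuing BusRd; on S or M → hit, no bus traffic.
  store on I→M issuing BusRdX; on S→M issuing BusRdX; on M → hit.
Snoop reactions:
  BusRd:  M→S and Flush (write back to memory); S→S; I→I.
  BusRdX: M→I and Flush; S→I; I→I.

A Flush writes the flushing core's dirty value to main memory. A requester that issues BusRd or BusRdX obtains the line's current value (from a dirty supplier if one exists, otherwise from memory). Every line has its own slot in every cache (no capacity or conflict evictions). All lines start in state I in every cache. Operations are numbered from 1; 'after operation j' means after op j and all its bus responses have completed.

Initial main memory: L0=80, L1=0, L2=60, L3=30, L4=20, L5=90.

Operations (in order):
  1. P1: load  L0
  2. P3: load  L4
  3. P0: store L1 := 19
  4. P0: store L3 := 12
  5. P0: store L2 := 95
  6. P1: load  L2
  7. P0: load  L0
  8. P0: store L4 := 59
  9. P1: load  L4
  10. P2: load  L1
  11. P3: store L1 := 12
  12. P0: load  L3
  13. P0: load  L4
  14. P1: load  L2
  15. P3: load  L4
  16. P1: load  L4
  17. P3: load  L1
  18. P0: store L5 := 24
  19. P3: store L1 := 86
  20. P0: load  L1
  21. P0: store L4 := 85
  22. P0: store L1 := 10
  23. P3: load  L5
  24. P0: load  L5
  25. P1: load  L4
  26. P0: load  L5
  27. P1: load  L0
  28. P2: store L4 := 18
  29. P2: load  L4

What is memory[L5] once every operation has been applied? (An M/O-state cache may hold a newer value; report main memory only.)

memory[L5] = 24

step 1: P1: load  L0  ⟶  ISII  (L0)  txn=BusRd  M[L0]=80
step 2: P3: load  L4  ⟶  IIIS  (L4)  txn=BusRd  M[L4]=20
step 3: P0: store L1 := 19  ⟶  MIII  (L1)  txn=BusRdX  M[L1]=0
step 4: P0: store L3 := 12  ⟶  MIII  (L3)  txn=BusRdX  M[L3]=30
step 5: P0: store L2 := 95  ⟶  MIII  (L2)  txn=BusRdX  M[L2]=60
step 6: P1: load  L2  ⟶  SSII  (L2)  txn=BusRd+Flush  M[L2]=95
step 7: P0: load  L0  ⟶  SSII  (L0)  txn=BusRd  M[L0]=80
step 8: P0: store L4 := 59  ⟶  MIII  (L4)  txn=BusRdX  M[L4]=20
step 9: P1: load  L4  ⟶  SSII  (L4)  txn=BusRd+Flush  M[L4]=59
step 10: P2: load  L1  ⟶  SISI  (L1)  txn=BusRd+Flush  M[L1]=19
step 11: P3: store L1 := 12  ⟶  IIIM  (L1)  txn=BusRdX  M[L1]=19
step 12: P0: load  L3  ⟶  MIII  (L3)  txn=∅  M[L3]=30
step 13: P0: load  L4  ⟶  SSII  (L4)  txn=∅  M[L4]=59
step 14: P1: load  L2  ⟶  SSII  (L2)  txn=∅  M[L2]=95
step 15: P3: load  L4  ⟶  SSIS  (L4)  txn=BusRd  M[L4]=59
step 16: P1: load  L4  ⟶  SSIS  (L4)  txn=∅  M[L4]=59
step 17: P3: load  L1  ⟶  IIIM  (L1)  txn=∅  M[L1]=19
step 18: P0: store L5 := 24  ⟶  MIII  (L5)  txn=BusRdX  M[L5]=90
step 19: P3: store L1 := 86  ⟶  IIIM  (L1)  txn=∅  M[L1]=19
step 20: P0: load  L1  ⟶  SIIS  (L1)  txn=BusRd+Flush  M[L1]=86
step 21: P0: store L4 := 85  ⟶  MIII  (L4)  txn=BusRdX  M[L4]=59
step 22: P0: store L1 := 10  ⟶  MIII  (L1)  txn=BusRdX  M[L1]=86
step 23: P3: load  L5  ⟶  SIIS  (L5)  txn=BusRd+Flush  M[L5]=24
step 24: P0: load  L5  ⟶  SIIS  (L5)  txn=∅  M[L5]=24
step 25: P1: load  L4  ⟶  SSII  (L4)  txn=BusRd+Flush  M[L4]=85
step 26: P0: load  L5  ⟶  SIIS  (L5)  txn=∅  M[L5]=24
step 27: P1: load  L0  ⟶  SSII  (L0)  txn=∅  M[L0]=80
step 28: P2: store L4 := 18  ⟶  IIMI  (L4)  txn=BusRdX  M[L4]=85
step 29: P2: load  L4  ⟶  IIMI  (L4)  txn=∅  M[L4]=85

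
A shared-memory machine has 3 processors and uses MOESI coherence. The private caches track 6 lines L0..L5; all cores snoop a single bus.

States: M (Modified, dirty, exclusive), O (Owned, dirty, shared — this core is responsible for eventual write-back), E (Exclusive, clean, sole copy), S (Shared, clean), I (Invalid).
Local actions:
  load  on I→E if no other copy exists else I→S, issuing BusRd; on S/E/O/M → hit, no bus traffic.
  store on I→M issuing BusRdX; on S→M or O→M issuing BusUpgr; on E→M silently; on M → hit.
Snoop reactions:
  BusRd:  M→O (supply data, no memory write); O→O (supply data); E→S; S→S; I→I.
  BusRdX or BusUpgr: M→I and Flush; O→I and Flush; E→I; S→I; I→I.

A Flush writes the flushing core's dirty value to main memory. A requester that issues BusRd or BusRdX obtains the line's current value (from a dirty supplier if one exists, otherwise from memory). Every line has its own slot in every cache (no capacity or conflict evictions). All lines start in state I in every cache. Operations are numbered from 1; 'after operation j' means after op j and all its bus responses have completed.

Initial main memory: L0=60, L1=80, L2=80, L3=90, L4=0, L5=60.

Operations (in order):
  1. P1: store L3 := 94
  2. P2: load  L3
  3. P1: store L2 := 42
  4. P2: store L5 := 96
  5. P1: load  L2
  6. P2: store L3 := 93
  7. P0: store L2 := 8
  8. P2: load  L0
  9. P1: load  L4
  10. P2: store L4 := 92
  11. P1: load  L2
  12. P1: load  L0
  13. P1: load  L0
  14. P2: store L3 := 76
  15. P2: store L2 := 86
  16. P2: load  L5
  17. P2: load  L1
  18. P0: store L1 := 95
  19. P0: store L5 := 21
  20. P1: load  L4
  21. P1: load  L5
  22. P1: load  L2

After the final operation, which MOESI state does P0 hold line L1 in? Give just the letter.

step 1: P1: store L3 := 94  ⟶  IMI  (L3)  txn=BusRdX  M[L3]=90
step 2: P2: load  L3  ⟶  IOS  (L3)  txn=BusRd  M[L3]=90
step 3: P1: store L2 := 42  ⟶  IMI  (L2)  txn=BusRdX  M[L2]=80
step 4: P2: store L5 := 96  ⟶  IIM  (L5)  txn=BusRdX  M[L5]=60
step 5: P1: load  L2  ⟶  IMI  (L2)  txn=∅  M[L2]=80
step 6: P2: store L3 := 93  ⟶  IIM  (L3)  txn=BusUpgr+Flush  M[L3]=94
step 7: P0: store L2 := 8  ⟶  MII  (L2)  txn=BusRdX+Flush  M[L2]=42
step 8: P2: load  L0  ⟶  IIE  (L0)  txn=BusRd  M[L0]=60
step 9: P1: load  L4  ⟶  IEI  (L4)  txn=BusRd  M[L4]=0
step 10: P2: store L4 := 92  ⟶  IIM  (L4)  txn=BusRdX  M[L4]=0
step 11: P1: load  L2  ⟶  OSI  (L2)  txn=BusRd  M[L2]=42
step 12: P1: load  L0  ⟶  ISS  (L0)  txn=BusRd  M[L0]=60
step 13: P1: load  L0  ⟶  ISS  (L0)  txn=∅  M[L0]=60
step 14: P2: store L3 := 76  ⟶  IIM  (L3)  txn=∅  M[L3]=94
step 15: P2: store L2 := 86  ⟶  IIM  (L2)  txn=BusRdX+Flush  M[L2]=8
step 16: P2: load  L5  ⟶  IIM  (L5)  txn=∅  M[L5]=60
step 17: P2: load  L1  ⟶  IIE  (L1)  txn=BusRd  M[L1]=80
step 18: P0: store L1 := 95  ⟶  MII  (L1)  txn=BusRdX  M[L1]=80
step 19: P0: store L5 := 21  ⟶  MII  (L5)  txn=BusRdX+Flush  M[L5]=96
step 20: P1: load  L4  ⟶  ISO  (L4)  txn=BusRd  M[L4]=0
step 21: P1: load  L5  ⟶  OSI  (L5)  txn=BusRd  M[L5]=96
step 22: P1: load  L2  ⟶  ISO  (L2)  txn=BusRd  M[L2]=8

state = M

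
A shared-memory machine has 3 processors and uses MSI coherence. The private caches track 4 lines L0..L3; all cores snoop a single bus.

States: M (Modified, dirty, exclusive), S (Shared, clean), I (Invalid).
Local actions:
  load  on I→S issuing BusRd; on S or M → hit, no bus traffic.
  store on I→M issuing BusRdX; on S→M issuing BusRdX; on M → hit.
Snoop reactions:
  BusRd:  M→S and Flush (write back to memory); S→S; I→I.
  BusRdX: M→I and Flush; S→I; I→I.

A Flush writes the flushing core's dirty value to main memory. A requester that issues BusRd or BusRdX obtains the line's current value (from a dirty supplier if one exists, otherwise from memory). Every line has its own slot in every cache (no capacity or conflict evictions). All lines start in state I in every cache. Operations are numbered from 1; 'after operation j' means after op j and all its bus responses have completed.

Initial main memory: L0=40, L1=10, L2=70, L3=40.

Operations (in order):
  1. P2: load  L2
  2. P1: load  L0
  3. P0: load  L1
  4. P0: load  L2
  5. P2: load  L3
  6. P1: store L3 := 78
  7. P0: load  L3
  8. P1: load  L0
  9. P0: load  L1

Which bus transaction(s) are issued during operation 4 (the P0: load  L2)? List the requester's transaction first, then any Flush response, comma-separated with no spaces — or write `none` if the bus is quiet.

  op1 P2: load  L2 → I/I/S on L2; bus BusRd; mem=70
  op2 P1: load  L0 → I/S/I on L0; bus BusRd; mem=40
  op3 P0: load  L1 → S/I/I on L1; bus BusRd; mem=10
  op4 P0: load  L2 → S/I/S on L2; bus BusRd; mem=70
  op5 P2: load  L3 → I/I/S on L3; bus BusRd; mem=40
  op6 P1: store L3 := 78 → I/M/I on L3; bus BusRdX; mem=40
  op7 P0: load  L3 → S/S/I on L3; bus BusRd Flush; mem=78
  op8 P1: load  L0 → I/S/I on L0; bus (none); mem=40
  op9 P0: load  L1 → S/I/I on L1; bus (none); mem=10

bus = BusRd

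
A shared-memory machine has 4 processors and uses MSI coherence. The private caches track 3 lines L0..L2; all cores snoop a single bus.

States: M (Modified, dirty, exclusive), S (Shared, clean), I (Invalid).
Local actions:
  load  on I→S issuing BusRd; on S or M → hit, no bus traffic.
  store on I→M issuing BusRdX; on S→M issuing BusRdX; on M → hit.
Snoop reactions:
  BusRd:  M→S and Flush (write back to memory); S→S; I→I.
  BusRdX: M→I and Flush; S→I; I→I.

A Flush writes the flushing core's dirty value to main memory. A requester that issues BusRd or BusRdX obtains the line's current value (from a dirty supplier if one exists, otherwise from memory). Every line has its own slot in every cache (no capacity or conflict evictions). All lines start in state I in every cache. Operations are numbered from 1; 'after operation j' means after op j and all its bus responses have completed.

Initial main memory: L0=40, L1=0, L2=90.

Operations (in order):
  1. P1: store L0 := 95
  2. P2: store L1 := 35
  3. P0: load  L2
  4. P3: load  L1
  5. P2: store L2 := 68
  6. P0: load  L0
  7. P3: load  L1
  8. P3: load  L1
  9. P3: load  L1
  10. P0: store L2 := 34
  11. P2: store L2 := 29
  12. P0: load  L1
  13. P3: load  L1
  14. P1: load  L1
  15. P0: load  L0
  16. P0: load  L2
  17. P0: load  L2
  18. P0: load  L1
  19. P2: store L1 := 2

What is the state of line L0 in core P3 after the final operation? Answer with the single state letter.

state = I

[1] P1: store L0 := 95 | P0:I, P1:M(95), P2:I, P3:I | bus: BusRdX
[2] P2: store L1 := 35 | P0:I, P1:I, P2:M(35), P3:I | bus: BusRdX
[3] P0: load  L2 | P0:S(90), P1:I, P2:I, P3:I | bus: BusRd
[4] P3: load  L1 | P0:I, P1:I, P2:S(35), P3:S(35) | bus: BusRd,Flush
[5] P2: store L2 := 68 | P0:I, P1:I, P2:M(68), P3:I | bus: BusRdX
[6] P0: load  L0 | P0:S(95), P1:S(95), P2:I, P3:I | bus: BusRd,Flush
[7] P3: load  L1 | P0:I, P1:I, P2:S(35), P3:S(35) | bus: none
[8] P3: load  L1 | P0:I, P1:I, P2:S(35), P3:S(35) | bus: none
[9] P3: load  L1 | P0:I, P1:I, P2:S(35), P3:S(35) | bus: none
[10] P0: store L2 := 34 | P0:M(34), P1:I, P2:I, P3:I | bus: BusRdX,Flush
[11] P2: store L2 := 29 | P0:I, P1:I, P2:M(29), P3:I | bus: BusRdX,Flush
[12] P0: load  L1 | P0:S(35), P1:I, P2:S(35), P3:S(35) | bus: BusRd
[13] P3: load  L1 | P0:S(35), P1:I, P2:S(35), P3:S(35) | bus: none
[14] P1: load  L1 | P0:S(35), P1:S(35), P2:S(35), P3:S(35) | bus: BusRd
[15] P0: load  L0 | P0:S(95), P1:S(95), P2:I, P3:I | bus: none
[16] P0: load  L2 | P0:S(29), P1:I, P2:S(29), P3:I | bus: BusRd,Flush
[17] P0: load  L2 | P0:S(29), P1:I, P2:S(29), P3:I | bus: none
[18] P0: load  L1 | P0:S(35), P1:S(35), P2:S(35), P3:S(35) | bus: none
[19] P2: store L1 := 2 | P0:I, P1:I, P2:M(2), P3:I | bus: BusRdX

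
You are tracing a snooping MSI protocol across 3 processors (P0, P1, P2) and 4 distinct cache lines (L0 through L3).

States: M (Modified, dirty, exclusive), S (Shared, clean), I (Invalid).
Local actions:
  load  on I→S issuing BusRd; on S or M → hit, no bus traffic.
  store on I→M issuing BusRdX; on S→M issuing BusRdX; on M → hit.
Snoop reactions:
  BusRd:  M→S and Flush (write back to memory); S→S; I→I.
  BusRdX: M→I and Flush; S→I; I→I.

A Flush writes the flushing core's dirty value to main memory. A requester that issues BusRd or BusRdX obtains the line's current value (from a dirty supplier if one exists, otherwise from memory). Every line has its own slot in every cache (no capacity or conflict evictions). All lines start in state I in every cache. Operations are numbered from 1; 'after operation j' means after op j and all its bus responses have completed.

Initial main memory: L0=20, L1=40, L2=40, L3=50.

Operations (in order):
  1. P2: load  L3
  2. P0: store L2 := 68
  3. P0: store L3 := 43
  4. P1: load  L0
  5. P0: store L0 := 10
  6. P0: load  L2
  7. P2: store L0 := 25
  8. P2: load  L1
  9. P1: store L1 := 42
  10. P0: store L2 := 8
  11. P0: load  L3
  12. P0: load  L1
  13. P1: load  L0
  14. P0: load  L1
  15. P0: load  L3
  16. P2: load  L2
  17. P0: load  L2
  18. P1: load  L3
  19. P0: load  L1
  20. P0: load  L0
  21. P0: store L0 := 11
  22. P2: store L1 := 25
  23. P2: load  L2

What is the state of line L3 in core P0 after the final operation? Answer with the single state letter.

1. P2: load  L3  bus=[BusRd]  L3: P0=I P1=I P2=S  mem[L3]=50
2. P0: store L2 := 68  bus=[BusRdX]  L2: P0=M P1=I P2=I  mem[L2]=40
3. P0: store L3 := 43  bus=[BusRdX]  L3: P0=M P1=I P2=I  mem[L3]=50
4. P1: load  L0  bus=[BusRd]  L0: P0=I P1=S P2=I  mem[L0]=20
5. P0: store L0 := 10  bus=[BusRdX]  L0: P0=M P1=I P2=I  mem[L0]=20
6. P0: load  L2  bus=[-]  L2: P0=M P1=I P2=I  mem[L2]=40
7. P2: store L0 := 25  bus=[BusRdX,Flush]  L0: P0=I P1=I P2=M  mem[L0]=10
8. P2: load  L1  bus=[BusRd]  L1: P0=I P1=I P2=S  mem[L1]=40
9. P1: store L1 := 42  bus=[BusRdX]  L1: P0=I P1=M P2=I  mem[L1]=40
10. P0: store L2 := 8  bus=[-]  L2: P0=M P1=I P2=I  mem[L2]=40
11. P0: load  L3  bus=[-]  L3: P0=M P1=I P2=I  mem[L3]=50
12. P0: load  L1  bus=[BusRd,Flush]  L1: P0=S P1=S P2=I  mem[L1]=42
13. P1: load  L0  bus=[BusRd,Flush]  L0: P0=I P1=S P2=S  mem[L0]=25
14. P0: load  L1  bus=[-]  L1: P0=S P1=S P2=I  mem[L1]=42
15. P0: load  L3  bus=[-]  L3: P0=M P1=I P2=I  mem[L3]=50
16. P2: load  L2  bus=[BusRd,Flush]  L2: P0=S P1=I P2=S  mem[L2]=8
17. P0: load  L2  bus=[-]  L2: P0=S P1=I P2=S  mem[L2]=8
18. P1: load  L3  bus=[BusRd,Flush]  L3: P0=S P1=S P2=I  mem[L3]=43
19. P0: load  L1  bus=[-]  L1: P0=S P1=S P2=I  mem[L1]=42
20. P0: load  L0  bus=[BusRd]  L0: P0=S P1=S P2=S  mem[L0]=25
21. P0: store L0 := 11  bus=[BusRdX]  L0: P0=M P1=I P2=I  mem[L0]=25
22. P2: store L1 := 25  bus=[BusRdX]  L1: P0=I P1=I P2=M  mem[L1]=42
23. P2: load  L2  bus=[-]  L2: P0=S P1=I P2=S  mem[L2]=8

state = S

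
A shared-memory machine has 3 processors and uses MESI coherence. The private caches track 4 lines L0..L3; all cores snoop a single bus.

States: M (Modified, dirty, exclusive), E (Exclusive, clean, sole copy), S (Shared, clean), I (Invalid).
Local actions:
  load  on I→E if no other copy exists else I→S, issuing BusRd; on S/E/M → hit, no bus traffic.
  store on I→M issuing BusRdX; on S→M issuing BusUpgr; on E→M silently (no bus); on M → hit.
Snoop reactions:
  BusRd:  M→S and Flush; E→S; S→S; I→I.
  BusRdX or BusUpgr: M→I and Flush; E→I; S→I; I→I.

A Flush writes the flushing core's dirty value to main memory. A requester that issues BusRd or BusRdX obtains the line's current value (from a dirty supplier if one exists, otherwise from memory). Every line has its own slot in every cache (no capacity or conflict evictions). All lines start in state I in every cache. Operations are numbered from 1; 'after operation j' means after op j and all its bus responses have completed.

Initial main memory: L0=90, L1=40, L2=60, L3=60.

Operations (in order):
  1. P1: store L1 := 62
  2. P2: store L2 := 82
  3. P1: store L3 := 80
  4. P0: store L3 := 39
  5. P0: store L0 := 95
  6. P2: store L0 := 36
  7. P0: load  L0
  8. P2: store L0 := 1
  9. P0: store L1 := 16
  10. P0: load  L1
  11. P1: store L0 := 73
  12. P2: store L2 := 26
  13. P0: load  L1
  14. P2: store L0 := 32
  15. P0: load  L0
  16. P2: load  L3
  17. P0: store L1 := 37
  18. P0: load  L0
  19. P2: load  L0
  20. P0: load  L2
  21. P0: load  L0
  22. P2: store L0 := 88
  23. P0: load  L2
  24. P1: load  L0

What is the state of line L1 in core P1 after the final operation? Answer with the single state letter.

step 1: P1: store L1 := 62  ⟶  IMI  (L1)  txn=BusRdX  M[L1]=40
step 2: P2: store L2 := 82  ⟶  IIM  (L2)  txn=BusRdX  M[L2]=60
step 3: P1: store L3 := 80  ⟶  IMI  (L3)  txn=BusRdX  M[L3]=60
step 4: P0: store L3 := 39  ⟶  MII  (L3)  txn=BusRdX+Flush  M[L3]=80
step 5: P0: store L0 := 95  ⟶  MII  (L0)  txn=BusRdX  M[L0]=90
step 6: P2: store L0 := 36  ⟶  IIM  (L0)  txn=BusRdX+Flush  M[L0]=95
step 7: P0: load  L0  ⟶  SIS  (L0)  txn=BusRd+Flush  M[L0]=36
step 8: P2: store L0 := 1  ⟶  IIM  (L0)  txn=BusUpgr  M[L0]=36
step 9: P0: store L1 := 16  ⟶  MII  (L1)  txn=BusRdX+Flush  M[L1]=62
step 10: P0: load  L1  ⟶  MII  (L1)  txn=∅  M[L1]=62
step 11: P1: store L0 := 73  ⟶  IMI  (L0)  txn=BusRdX+Flush  M[L0]=1
step 12: P2: store L2 := 26  ⟶  IIM  (L2)  txn=∅  M[L2]=60
step 13: P0: load  L1  ⟶  MII  (L1)  txn=∅  M[L1]=62
step 14: P2: store L0 := 32  ⟶  IIM  (L0)  txn=BusRdX+Flush  M[L0]=73
step 15: P0: load  L0  ⟶  SIS  (L0)  txn=BusRd+Flush  M[L0]=32
step 16: P2: load  L3  ⟶  SIS  (L3)  txn=BusRd+Flush  M[L3]=39
step 17: P0: store L1 := 37  ⟶  MII  (L1)  txn=∅  M[L1]=62
step 18: P0: load  L0  ⟶  SIS  (L0)  txn=∅  M[L0]=32
step 19: P2: load  L0  ⟶  SIS  (L0)  txn=∅  M[L0]=32
step 20: P0: load  L2  ⟶  SIS  (L2)  txn=BusRd+Flush  M[L2]=26
step 21: P0: load  L0  ⟶  SIS  (L0)  txn=∅  M[L0]=32
step 22: P2: store L0 := 88  ⟶  IIM  (L0)  txn=BusUpgr  M[L0]=32
step 23: P0: load  L2  ⟶  SIS  (L2)  txn=∅  M[L2]=26
step 24: P1: load  L0  ⟶  ISS  (L0)  txn=BusRd+Flush  M[L0]=88

state = I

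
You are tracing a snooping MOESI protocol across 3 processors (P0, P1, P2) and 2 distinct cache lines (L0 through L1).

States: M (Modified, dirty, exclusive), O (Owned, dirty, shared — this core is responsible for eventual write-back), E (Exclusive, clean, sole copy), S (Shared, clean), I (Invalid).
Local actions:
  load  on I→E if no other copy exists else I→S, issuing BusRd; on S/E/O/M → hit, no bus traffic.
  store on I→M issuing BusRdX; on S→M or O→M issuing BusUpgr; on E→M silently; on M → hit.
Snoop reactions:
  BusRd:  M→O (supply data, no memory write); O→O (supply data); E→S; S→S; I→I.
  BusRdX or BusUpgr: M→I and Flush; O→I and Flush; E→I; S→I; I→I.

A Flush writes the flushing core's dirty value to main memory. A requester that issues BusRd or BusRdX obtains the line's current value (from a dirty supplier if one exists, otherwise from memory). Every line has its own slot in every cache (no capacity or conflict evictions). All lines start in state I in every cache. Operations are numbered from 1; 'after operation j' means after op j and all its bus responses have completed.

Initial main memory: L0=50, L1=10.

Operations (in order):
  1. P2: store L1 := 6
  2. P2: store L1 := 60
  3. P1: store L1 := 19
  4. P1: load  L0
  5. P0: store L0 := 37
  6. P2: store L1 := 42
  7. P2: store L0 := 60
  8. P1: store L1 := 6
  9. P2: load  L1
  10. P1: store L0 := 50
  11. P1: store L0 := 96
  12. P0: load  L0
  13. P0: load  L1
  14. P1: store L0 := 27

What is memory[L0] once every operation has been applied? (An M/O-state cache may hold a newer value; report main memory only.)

  op1 P2: store L1 := 6 → I/I/M on L1; bus BusRdX; mem=10
  op2 P2: store L1 := 60 → I/I/M on L1; bus (none); mem=10
  op3 P1: store L1 := 19 → I/M/I on L1; bus BusRdX Flush; mem=60
  op4 P1: load  L0 → I/E/I on L0; bus BusRd; mem=50
  op5 P0: store L0 := 37 → M/I/I on L0; bus BusRdX; mem=50
  op6 P2: store L1 := 42 → I/I/M on L1; bus BusRdX Flush; mem=19
  op7 P2: store L0 := 60 → I/I/M on L0; bus BusRdX Flush; mem=37
  op8 P1: store L1 := 6 → I/M/I on L1; bus BusRdX Flush; mem=42
  op9 P2: load  L1 → I/O/S on L1; bus BusRd; mem=42
  op10 P1: store L0 := 50 → I/M/I on L0; bus BusRdX Flush; mem=60
  op11 P1: store L0 := 96 → I/M/I on L0; bus (none); mem=60
  op12 P0: load  L0 → S/O/I on L0; bus BusRd; mem=60
  op13 P0: load  L1 → S/O/S on L1; bus BusRd; mem=42
  op14 P1: store L0 := 27 → I/M/I on L0; bus BusUpgr; mem=60

memory[L0] = 60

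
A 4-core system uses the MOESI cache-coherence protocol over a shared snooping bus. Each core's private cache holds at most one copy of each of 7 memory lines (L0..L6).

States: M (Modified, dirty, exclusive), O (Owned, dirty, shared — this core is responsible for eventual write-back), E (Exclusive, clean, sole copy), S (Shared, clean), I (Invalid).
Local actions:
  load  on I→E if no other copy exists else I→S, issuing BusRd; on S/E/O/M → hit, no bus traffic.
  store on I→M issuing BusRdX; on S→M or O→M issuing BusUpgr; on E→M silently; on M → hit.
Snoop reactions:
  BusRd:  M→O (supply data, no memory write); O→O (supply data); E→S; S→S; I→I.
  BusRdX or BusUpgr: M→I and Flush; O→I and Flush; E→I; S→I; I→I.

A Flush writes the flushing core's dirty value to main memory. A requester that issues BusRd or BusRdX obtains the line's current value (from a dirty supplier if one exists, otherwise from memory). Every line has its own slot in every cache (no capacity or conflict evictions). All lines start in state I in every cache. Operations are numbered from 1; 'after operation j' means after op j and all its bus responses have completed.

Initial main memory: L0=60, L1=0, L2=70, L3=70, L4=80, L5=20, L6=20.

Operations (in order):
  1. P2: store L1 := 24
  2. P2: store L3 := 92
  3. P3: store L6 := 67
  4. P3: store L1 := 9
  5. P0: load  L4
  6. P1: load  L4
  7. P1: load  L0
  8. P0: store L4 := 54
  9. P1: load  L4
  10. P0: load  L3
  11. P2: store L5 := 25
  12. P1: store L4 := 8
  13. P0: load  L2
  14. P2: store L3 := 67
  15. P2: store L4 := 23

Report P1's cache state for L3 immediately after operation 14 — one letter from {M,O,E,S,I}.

state = I

  op1 P2: store L1 := 24 → I/I/M/I on L1; bus BusRdX; mem=0
  op2 P2: store L3 := 92 → I/I/M/I on L3; bus BusRdX; mem=70
  op3 P3: store L6 := 67 → I/I/I/M on L6; bus BusRdX; mem=20
  op4 P3: store L1 := 9 → I/I/I/M on L1; bus BusRdX Flush; mem=24
  op5 P0: load  L4 → E/I/I/I on L4; bus BusRd; mem=80
  op6 P1: load  L4 → S/S/I/I on L4; bus BusRd; mem=80
  op7 P1: load  L0 → I/E/I/I on L0; bus BusRd; mem=60
  op8 P0: store L4 := 54 → M/I/I/I on L4; bus BusUpgr; mem=80
  op9 P1: load  L4 → O/S/I/I on L4; bus BusRd; mem=80
  op10 P0: load  L3 → S/I/O/I on L3; bus BusRd; mem=70
  op11 P2: store L5 := 25 → I/I/M/I on L5; bus BusRdX; mem=20
  op12 P1: store L4 := 8 → I/M/I/I on L4; bus BusUpgr Flush; mem=54
  op13 P0: load  L2 → E/I/I/I on L2; bus BusRd; mem=70
  op14 P2: store L3 := 67 → I/I/M/I on L3; bus BusUpgr; mem=70
  op15 P2: store L4 := 23 → I/I/M/I on L4; bus BusRdX Flush; mem=8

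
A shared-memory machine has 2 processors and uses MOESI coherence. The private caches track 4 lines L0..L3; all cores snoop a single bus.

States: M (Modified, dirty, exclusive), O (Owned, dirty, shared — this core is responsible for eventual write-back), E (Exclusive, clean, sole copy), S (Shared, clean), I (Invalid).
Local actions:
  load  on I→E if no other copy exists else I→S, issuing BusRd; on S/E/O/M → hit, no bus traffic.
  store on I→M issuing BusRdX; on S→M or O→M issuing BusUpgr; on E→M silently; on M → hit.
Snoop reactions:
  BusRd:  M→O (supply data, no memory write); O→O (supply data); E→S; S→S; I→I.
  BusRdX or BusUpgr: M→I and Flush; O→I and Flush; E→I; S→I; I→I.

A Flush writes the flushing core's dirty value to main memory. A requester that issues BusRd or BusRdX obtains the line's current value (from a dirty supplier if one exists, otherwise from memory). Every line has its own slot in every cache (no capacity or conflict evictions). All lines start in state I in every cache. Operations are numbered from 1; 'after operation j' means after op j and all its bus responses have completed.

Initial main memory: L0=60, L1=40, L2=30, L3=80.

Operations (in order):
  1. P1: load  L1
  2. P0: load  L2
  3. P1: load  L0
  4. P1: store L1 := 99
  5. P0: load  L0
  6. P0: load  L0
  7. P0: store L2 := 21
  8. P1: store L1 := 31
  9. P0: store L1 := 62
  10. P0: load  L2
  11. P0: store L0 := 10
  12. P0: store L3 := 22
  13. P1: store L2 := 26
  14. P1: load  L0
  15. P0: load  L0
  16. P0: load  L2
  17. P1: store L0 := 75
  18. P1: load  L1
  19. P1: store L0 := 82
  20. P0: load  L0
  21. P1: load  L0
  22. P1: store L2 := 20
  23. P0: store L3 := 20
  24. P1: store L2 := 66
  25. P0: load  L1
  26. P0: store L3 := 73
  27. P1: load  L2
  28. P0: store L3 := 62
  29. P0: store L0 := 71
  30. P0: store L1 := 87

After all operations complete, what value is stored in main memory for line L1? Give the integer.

step 1: P1: load  L1  ⟶  IE  (L1)  txn=BusRd  M[L1]=40
step 2: P0: load  L2  ⟶  EI  (L2)  txn=BusRd  M[L2]=30
step 3: P1: load  L0  ⟶  IE  (L0)  txn=BusRd  M[L0]=60
step 4: P1: store L1 := 99  ⟶  IM  (L1)  txn=∅  M[L1]=40
step 5: P0: load  L0  ⟶  SS  (L0)  txn=BusRd  M[L0]=60
step 6: P0: load  L0  ⟶  SS  (L0)  txn=∅  M[L0]=60
step 7: P0: store L2 := 21  ⟶  MI  (L2)  txn=∅  M[L2]=30
step 8: P1: store L1 := 31  ⟶  IM  (L1)  txn=∅  M[L1]=40
step 9: P0: store L1 := 62  ⟶  MI  (L1)  txn=BusRdX+Flush  M[L1]=31
step 10: P0: load  L2  ⟶  MI  (L2)  txn=∅  M[L2]=30
step 11: P0: store L0 := 10  ⟶  MI  (L0)  txn=BusUpgr  M[L0]=60
step 12: P0: store L3 := 22  ⟶  MI  (L3)  txn=BusRdX  M[L3]=80
step 13: P1: store L2 := 26  ⟶  IM  (L2)  txn=BusRdX+Flush  M[L2]=21
step 14: P1: load  L0  ⟶  OS  (L0)  txn=BusRd  M[L0]=60
step 15: P0: load  L0  ⟶  OS  (L0)  txn=∅  M[L0]=60
step 16: P0: load  L2  ⟶  SO  (L2)  txn=BusRd  M[L2]=21
step 17: P1: store L0 := 75  ⟶  IM  (L0)  txn=BusUpgr+Flush  M[L0]=10
step 18: P1: load  L1  ⟶  OS  (L1)  txn=BusRd  M[L1]=31
step 19: P1: store L0 := 82  ⟶  IM  (L0)  txn=∅  M[L0]=10
step 20: P0: load  L0  ⟶  SO  (L0)  txn=BusRd  M[L0]=10
step 21: P1: load  L0  ⟶  SO  (L0)  txn=∅  M[L0]=10
step 22: P1: store L2 := 20  ⟶  IM  (L2)  txn=BusUpgr  M[L2]=21
step 23: P0: store L3 := 20  ⟶  MI  (L3)  txn=∅  M[L3]=80
step 24: P1: store L2 := 66  ⟶  IM  (L2)  txn=∅  M[L2]=21
step 25: P0: load  L1  ⟶  OS  (L1)  txn=∅  M[L1]=31
step 26: P0: store L3 := 73  ⟶  MI  (L3)  txn=∅  M[L3]=80
step 27: P1: load  L2  ⟶  IM  (L2)  txn=∅  M[L2]=21
step 28: P0: store L3 := 62  ⟶  MI  (L3)  txn=∅  M[L3]=80
step 29: P0: store L0 := 71  ⟶  MI  (L0)  txn=BusUpgr+Flush  M[L0]=82
step 30: P0: store L1 := 87  ⟶  MI  (L1)  txn=BusUpgr  M[L1]=31

memory[L1] = 31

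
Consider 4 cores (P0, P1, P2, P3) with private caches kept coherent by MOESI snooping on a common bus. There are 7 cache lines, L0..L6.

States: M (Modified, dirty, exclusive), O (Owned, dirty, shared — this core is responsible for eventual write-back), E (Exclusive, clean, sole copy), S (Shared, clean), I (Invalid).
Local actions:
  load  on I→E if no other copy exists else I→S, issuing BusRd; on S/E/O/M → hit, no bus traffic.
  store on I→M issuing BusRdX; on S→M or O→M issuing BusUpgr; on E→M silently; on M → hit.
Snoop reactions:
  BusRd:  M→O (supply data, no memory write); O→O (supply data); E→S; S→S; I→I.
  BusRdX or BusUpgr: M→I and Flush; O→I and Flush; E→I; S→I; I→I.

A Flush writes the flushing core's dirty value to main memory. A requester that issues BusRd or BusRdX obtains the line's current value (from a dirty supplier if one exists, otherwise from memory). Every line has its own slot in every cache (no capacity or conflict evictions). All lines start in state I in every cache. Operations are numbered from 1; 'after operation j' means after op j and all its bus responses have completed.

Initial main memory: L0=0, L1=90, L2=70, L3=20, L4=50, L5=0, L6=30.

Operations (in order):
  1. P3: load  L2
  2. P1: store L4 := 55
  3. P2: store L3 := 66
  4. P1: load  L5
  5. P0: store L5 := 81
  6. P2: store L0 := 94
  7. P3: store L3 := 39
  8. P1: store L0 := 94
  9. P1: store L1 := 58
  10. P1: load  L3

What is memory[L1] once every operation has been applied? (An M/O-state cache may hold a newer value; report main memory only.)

step 1: P3: load  L2  ⟶  IIIE  (L2)  txn=BusRd  M[L2]=70
step 2: P1: store L4 := 55  ⟶  IMII  (L4)  txn=BusRdX  M[L4]=50
step 3: P2: store L3 := 66  ⟶  IIMI  (L3)  txn=BusRdX  M[L3]=20
step 4: P1: load  L5  ⟶  IEII  (L5)  txn=BusRd  M[L5]=0
step 5: P0: store L5 := 81  ⟶  MIII  (L5)  txn=BusRdX  M[L5]=0
step 6: P2: store L0 := 94  ⟶  IIMI  (L0)  txn=BusRdX  M[L0]=0
step 7: P3: store L3 := 39  ⟶  IIIM  (L3)  txn=BusRdX+Flush  M[L3]=66
step 8: P1: store L0 := 94  ⟶  IMII  (L0)  txn=BusRdX+Flush  M[L0]=94
step 9: P1: store L1 := 58  ⟶  IMII  (L1)  txn=BusRdX  M[L1]=90
step 10: P1: load  L3  ⟶  ISIO  (L3)  txn=BusRd  M[L3]=66

memory[L1] = 90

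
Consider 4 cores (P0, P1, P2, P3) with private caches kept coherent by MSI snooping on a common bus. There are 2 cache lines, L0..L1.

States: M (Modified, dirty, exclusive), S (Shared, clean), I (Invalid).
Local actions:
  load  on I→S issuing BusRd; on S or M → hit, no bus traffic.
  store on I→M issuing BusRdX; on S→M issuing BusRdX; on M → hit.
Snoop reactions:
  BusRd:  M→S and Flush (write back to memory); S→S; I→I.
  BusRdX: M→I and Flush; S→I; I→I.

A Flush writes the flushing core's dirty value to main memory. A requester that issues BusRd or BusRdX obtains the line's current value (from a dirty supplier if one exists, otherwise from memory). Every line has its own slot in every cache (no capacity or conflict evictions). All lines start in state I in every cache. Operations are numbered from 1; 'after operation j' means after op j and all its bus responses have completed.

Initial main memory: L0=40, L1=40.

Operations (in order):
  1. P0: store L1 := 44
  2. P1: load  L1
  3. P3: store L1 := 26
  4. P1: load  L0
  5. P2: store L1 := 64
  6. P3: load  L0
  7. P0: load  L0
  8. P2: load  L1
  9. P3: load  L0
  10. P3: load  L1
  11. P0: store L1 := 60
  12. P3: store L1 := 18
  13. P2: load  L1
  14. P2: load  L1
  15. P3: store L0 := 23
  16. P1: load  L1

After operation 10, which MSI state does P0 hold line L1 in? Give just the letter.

1. P0: store L1 := 44  bus=[BusRdX]  L1: P0=M P1=I P2=I P3=I  mem[L1]=40
2. P1: load  L1  bus=[BusRd,Flush]  L1: P0=S P1=S P2=I P3=I  mem[L1]=44
3. P3: store L1 := 26  bus=[BusRdX]  L1: P0=I P1=I P2=I P3=M  mem[L1]=44
4. P1: load  L0  bus=[BusRd]  L0: P0=I P1=S P2=I P3=I  mem[L0]=40
5. P2: store L1 := 64  bus=[BusRdX,Flush]  L1: P0=I P1=I P2=M P3=I  mem[L1]=26
6. P3: load  L0  bus=[BusRd]  L0: P0=I P1=S P2=I P3=S  mem[L0]=40
7. P0: load  L0  bus=[BusRd]  L0: P0=S P1=S P2=I P3=S  mem[L0]=40
8. P2: load  L1  bus=[-]  L1: P0=I P1=I P2=M P3=I  mem[L1]=26
9. P3: load  L0  bus=[-]  L0: P0=S P1=S P2=I P3=S  mem[L0]=40
10. P3: load  L1  bus=[BusRd,Flush]  L1: P0=I P1=I P2=S P3=S  mem[L1]=64
11. P0: store L1 := 60  bus=[BusRdX]  L1: P0=M P1=I P2=I P3=I  mem[L1]=64
12. P3: store L1 := 18  bus=[BusRdX,Flush]  L1: P0=I P1=I P2=I P3=M  mem[L1]=60
13. P2: load  L1  bus=[BusRd,Flush]  L1: P0=I P1=I P2=S P3=S  mem[L1]=18
14. P2: load  L1  bus=[-]  L1: P0=I P1=I P2=S P3=S  mem[L1]=18
15. P3: store L0 := 23  bus=[BusRdX]  L0: P0=I P1=I P2=I P3=M  mem[L0]=40
16. P1: load  L1  bus=[BusRd]  L1: P0=I P1=S P2=S P3=S  mem[L1]=18

state = I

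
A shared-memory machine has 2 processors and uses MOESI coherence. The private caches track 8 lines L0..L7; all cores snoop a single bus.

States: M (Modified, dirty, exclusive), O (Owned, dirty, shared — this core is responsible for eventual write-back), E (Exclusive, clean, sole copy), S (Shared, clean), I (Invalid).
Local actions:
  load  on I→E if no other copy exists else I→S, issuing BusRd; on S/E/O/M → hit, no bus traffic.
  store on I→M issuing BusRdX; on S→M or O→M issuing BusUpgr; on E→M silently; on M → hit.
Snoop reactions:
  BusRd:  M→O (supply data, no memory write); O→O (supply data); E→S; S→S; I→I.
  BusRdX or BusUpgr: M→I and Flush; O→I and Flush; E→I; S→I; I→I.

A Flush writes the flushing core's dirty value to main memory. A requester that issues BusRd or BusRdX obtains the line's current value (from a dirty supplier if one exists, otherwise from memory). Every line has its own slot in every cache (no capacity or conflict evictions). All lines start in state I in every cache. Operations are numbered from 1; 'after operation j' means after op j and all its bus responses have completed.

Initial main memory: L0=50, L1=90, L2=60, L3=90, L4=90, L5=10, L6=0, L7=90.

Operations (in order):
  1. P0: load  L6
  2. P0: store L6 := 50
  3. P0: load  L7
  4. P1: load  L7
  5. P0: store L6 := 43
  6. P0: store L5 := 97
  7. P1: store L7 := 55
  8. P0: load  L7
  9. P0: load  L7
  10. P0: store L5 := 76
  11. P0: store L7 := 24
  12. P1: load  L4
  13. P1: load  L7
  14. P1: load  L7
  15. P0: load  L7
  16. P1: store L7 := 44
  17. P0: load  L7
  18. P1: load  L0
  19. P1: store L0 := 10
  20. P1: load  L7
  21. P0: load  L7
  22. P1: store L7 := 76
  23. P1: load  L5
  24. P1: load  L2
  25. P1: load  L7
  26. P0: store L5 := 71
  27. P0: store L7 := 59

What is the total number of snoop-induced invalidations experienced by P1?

invalidations = 3

step 1: P0: load  L6  ⟶  EI  (L6)  txn=BusRd  M[L6]=0
step 2: P0: store L6 := 50  ⟶  MI  (L6)  txn=∅  M[L6]=0
step 3: P0: load  L7  ⟶  EI  (L7)  txn=BusRd  M[L7]=90
step 4: P1: load  L7  ⟶  SS  (L7)  txn=BusRd  M[L7]=90
step 5: P0: store L6 := 43  ⟶  MI  (L6)  txn=∅  M[L6]=0
step 6: P0: store L5 := 97  ⟶  MI  (L5)  txn=BusRdX  M[L5]=10
step 7: P1: store L7 := 55  ⟶  IM  (L7)  txn=BusUpgr  M[L7]=90
step 8: P0: load  L7  ⟶  SO  (L7)  txn=BusRd  M[L7]=90
step 9: P0: load  L7  ⟶  SO  (L7)  txn=∅  M[L7]=90
step 10: P0: store L5 := 76  ⟶  MI  (L5)  txn=∅  M[L5]=10
step 11: P0: store L7 := 24  ⟶  MI  (L7)  txn=BusUpgr+Flush  M[L7]=55
step 12: P1: load  L4  ⟶  IE  (L4)  txn=BusRd  M[L4]=90
step 13: P1: load  L7  ⟶  OS  (L7)  txn=BusRd  M[L7]=55
step 14: P1: load  L7  ⟶  OS  (L7)  txn=∅  M[L7]=55
step 15: P0: load  L7  ⟶  OS  (L7)  txn=∅  M[L7]=55
step 16: P1: store L7 := 44  ⟶  IM  (L7)  txn=BusUpgr+Flush  M[L7]=24
step 17: P0: load  L7  ⟶  SO  (L7)  txn=BusRd  M[L7]=24
step 18: P1: load  L0  ⟶  IE  (L0)  txn=BusRd  M[L0]=50
step 19: P1: store L0 := 10  ⟶  IM  (L0)  txn=∅  M[L0]=50
step 20: P1: load  L7  ⟶  SO  (L7)  txn=∅  M[L7]=24
step 21: P0: load  L7  ⟶  SO  (L7)  txn=∅  M[L7]=24
step 22: P1: store L7 := 76  ⟶  IM  (L7)  txn=BusUpgr  M[L7]=24
step 23: P1: load  L5  ⟶  OS  (L5)  txn=BusRd  M[L5]=10
step 24: P1: load  L2  ⟶  IE  (L2)  txn=BusRd  M[L2]=60
step 25: P1: load  L7  ⟶  IM  (L7)  txn=∅  M[L7]=24
step 26: P0: store L5 := 71  ⟶  MI  (L5)  txn=BusUpgr  M[L5]=10
step 27: P0: store L7 := 59  ⟶  MI  (L7)  txn=BusRdX+Flush  M[L7]=76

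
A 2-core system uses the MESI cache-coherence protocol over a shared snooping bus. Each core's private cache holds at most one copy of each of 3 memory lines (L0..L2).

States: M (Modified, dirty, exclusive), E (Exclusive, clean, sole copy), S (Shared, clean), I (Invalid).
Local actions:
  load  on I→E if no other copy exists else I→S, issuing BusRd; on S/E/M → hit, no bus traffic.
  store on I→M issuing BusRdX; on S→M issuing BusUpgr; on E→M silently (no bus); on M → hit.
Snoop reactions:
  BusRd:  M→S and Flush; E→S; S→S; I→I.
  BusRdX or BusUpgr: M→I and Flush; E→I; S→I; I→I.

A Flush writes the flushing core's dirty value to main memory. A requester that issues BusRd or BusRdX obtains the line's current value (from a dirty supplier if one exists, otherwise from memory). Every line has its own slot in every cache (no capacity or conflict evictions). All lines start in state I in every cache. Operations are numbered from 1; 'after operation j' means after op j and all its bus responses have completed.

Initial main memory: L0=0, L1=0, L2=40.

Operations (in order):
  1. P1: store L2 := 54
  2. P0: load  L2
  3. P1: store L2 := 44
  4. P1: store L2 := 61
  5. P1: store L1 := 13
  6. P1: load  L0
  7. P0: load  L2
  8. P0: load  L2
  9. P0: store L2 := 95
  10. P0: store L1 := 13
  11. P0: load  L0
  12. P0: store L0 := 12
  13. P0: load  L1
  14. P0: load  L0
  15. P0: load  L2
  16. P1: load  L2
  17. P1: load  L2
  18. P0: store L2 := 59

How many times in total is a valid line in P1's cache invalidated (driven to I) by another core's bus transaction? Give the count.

  op1 P1: store L2 := 54 → I/M on L2; bus BusRdX; mem=40
  op2 P0: load  L2 → S/S on L2; bus BusRd Flush; mem=54
  op3 P1: store L2 := 44 → I/M on L2; bus BusUpgr; mem=54
  op4 P1: store L2 := 61 → I/M on L2; bus (none); mem=54
  op5 P1: store L1 := 13 → I/M on L1; bus BusRdX; mem=0
  op6 P1: load  L0 → I/E on L0; bus BusRd; mem=0
  op7 P0: load  L2 → S/S on L2; bus BusRd Flush; mem=61
  op8 P0: load  L2 → S/S on L2; bus (none); mem=61
  op9 P0: store L2 := 95 → M/I on L2; bus BusUpgr; mem=61
  op10 P0: store L1 := 13 → M/I on L1; bus BusRdX Flush; mem=13
  op11 P0: load  L0 → S/S on L0; bus BusRd; mem=0
  op12 P0: store L0 := 12 → M/I on L0; bus BusUpgr; mem=0
  op13 P0: load  L1 → M/I on L1; bus (none); mem=13
  op14 P0: load  L0 → M/I on L0; bus (none); mem=0
  op15 P0: load  L2 → M/I on L2; bus (none); mem=61
  op16 P1: load  L2 → S/S on L2; bus BusRd Flush; mem=95
  op17 P1: load  L2 → S/S on L2; bus (none); mem=95
  op18 P0: store L2 := 59 → M/I on L2; bus BusUpgr; mem=95

invalidations = 4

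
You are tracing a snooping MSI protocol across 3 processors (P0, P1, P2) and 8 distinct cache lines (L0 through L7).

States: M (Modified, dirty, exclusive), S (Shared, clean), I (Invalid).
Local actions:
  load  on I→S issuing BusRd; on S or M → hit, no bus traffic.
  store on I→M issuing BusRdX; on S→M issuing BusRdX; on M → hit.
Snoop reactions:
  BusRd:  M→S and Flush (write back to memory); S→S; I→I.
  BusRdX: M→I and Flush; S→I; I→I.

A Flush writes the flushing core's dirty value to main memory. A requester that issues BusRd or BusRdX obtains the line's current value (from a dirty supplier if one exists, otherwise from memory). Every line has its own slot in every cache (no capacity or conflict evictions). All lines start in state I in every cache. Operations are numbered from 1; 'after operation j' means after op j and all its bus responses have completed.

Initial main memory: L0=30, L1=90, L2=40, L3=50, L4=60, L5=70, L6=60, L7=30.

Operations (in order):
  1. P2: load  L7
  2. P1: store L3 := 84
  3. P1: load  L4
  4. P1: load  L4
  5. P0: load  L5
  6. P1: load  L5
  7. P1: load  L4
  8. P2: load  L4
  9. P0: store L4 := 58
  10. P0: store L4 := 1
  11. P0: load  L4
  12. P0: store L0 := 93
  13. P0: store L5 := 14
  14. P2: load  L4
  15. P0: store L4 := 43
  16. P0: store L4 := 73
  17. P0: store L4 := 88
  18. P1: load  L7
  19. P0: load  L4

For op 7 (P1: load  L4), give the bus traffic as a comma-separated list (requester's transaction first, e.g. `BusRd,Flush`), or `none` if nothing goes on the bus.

bus = none

step 1: P2: load  L7  ⟶  IIS  (L7)  txn=BusRd  M[L7]=30
step 2: P1: store L3 := 84  ⟶  IMI  (L3)  txn=BusRdX  M[L3]=50
step 3: P1: load  L4  ⟶  ISI  (L4)  txn=BusRd  M[L4]=60
step 4: P1: load  L4  ⟶  ISI  (L4)  txn=∅  M[L4]=60
step 5: P0: load  L5  ⟶  SII  (L5)  txn=BusRd  M[L5]=70
step 6: P1: load  L5  ⟶  SSI  (L5)  txn=BusRd  M[L5]=70
step 7: P1: load  L4  ⟶  ISI  (L4)  txn=∅  M[L4]=60
step 8: P2: load  L4  ⟶  ISS  (L4)  txn=BusRd  M[L4]=60
step 9: P0: store L4 := 58  ⟶  MII  (L4)  txn=BusRdX  M[L4]=60
step 10: P0: store L4 := 1  ⟶  MII  (L4)  txn=∅  M[L4]=60
step 11: P0: load  L4  ⟶  MII  (L4)  txn=∅  M[L4]=60
step 12: P0: store L0 := 93  ⟶  MII  (L0)  txn=BusRdX  M[L0]=30
step 13: P0: store L5 := 14  ⟶  MII  (L5)  txn=BusRdX  M[L5]=70
step 14: P2: load  L4  ⟶  SIS  (L4)  txn=BusRd+Flush  M[L4]=1
step 15: P0: store L4 := 43  ⟶  MII  (L4)  txn=BusRdX  M[L4]=1
step 16: P0: store L4 := 73  ⟶  MII  (L4)  txn=∅  M[L4]=1
step 17: P0: store L4 := 88  ⟶  MII  (L4)  txn=∅  M[L4]=1
step 18: P1: load  L7  ⟶  ISS  (L7)  txn=BusRd  M[L7]=30
step 19: P0: load  L4  ⟶  MII  (L4)  txn=∅  M[L4]=1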